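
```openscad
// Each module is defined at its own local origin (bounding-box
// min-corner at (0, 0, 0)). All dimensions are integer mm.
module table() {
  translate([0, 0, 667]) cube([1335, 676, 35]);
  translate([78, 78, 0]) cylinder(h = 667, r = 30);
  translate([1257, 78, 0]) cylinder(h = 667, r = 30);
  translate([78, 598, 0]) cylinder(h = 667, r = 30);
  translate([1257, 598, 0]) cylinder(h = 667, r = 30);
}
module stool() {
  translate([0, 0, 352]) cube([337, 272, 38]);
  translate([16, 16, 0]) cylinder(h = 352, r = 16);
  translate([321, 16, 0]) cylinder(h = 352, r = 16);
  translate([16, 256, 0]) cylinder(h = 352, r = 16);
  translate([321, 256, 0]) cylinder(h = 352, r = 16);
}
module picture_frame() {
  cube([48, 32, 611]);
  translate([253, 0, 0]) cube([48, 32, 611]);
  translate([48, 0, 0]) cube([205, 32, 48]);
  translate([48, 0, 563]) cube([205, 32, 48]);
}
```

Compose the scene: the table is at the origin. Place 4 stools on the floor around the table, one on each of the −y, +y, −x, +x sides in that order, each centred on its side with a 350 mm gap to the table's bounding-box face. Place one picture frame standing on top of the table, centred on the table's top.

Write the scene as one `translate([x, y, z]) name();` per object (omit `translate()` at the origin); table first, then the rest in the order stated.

table();
translate([499, -622, 0]) stool();
translate([499, 1026, 0]) stool();
translate([-687, 202, 0]) stool();
translate([1685, 202, 0]) stool();
translate([517, 322, 702]) picture_frame();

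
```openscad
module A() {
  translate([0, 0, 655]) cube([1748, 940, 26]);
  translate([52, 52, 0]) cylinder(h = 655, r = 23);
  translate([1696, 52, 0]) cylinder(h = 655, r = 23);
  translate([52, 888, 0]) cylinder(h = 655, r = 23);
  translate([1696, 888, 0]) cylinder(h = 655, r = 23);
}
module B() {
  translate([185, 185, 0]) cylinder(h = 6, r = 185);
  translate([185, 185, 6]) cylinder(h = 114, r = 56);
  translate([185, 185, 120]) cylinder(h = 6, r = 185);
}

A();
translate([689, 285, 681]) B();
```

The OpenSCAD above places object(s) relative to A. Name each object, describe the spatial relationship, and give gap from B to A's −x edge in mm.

The spool's min-x is at 689; the table's min-x is 0; gap = 689 mm.

A is a table. B is a spool. The spool is on top of the table, centred. The gap from the spool to the table's −x edge is 689 mm.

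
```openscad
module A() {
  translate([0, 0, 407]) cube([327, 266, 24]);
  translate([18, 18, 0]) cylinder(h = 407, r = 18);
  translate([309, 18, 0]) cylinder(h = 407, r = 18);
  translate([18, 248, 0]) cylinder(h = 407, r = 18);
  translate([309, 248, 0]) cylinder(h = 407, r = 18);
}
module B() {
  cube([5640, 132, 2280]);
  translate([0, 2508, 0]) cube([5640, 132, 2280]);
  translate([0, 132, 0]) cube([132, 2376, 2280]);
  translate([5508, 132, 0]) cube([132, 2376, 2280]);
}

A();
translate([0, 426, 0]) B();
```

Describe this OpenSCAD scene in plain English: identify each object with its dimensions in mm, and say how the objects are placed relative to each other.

A is a four-legged stool. The seat is a 327×266×24 mm slab whose top surface is at z = 431 mm; four round legs, each 36 mm in diameter, run from the floor (z = 0) to the underside of the seat, each leg's axis is inset half a diameter from the nearest pair of seat edges (so the leg's bounding box is flush with the corner).

B is a box-shaped house frame (walls only): outside footprint 5640×2640 mm, wall height 2280 mm, wall thickness 132 mm. The two y-facing walls run the full x-width; the two x-facing walls fit between the inner faces of the y-facing walls.

The house frame is on the floor beside the stool on its +y side.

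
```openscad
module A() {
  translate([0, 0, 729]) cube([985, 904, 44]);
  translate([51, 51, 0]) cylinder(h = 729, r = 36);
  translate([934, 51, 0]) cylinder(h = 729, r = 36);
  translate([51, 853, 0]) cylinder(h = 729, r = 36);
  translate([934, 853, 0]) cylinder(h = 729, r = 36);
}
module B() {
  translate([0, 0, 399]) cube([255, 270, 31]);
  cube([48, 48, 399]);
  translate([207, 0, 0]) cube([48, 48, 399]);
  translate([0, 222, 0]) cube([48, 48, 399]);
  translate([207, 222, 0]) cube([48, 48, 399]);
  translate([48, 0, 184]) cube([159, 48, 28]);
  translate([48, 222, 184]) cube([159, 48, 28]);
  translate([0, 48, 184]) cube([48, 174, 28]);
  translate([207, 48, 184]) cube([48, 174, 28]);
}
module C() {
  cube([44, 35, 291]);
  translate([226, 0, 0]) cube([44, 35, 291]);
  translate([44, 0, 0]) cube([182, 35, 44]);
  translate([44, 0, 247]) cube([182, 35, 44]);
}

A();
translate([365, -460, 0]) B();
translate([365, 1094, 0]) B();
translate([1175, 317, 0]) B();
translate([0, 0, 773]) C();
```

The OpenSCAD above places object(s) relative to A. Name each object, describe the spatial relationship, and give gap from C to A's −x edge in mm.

The picture frame's min-x is at 0; the table's min-x is 0; gap = 0 mm.

A is a table. B is a stool. C is a picture frame. Three stools sit around the table at the −y, +y, +x sides. The picture frame is on top of the table. The gap from the picture frame to the table's −x edge is 0 mm.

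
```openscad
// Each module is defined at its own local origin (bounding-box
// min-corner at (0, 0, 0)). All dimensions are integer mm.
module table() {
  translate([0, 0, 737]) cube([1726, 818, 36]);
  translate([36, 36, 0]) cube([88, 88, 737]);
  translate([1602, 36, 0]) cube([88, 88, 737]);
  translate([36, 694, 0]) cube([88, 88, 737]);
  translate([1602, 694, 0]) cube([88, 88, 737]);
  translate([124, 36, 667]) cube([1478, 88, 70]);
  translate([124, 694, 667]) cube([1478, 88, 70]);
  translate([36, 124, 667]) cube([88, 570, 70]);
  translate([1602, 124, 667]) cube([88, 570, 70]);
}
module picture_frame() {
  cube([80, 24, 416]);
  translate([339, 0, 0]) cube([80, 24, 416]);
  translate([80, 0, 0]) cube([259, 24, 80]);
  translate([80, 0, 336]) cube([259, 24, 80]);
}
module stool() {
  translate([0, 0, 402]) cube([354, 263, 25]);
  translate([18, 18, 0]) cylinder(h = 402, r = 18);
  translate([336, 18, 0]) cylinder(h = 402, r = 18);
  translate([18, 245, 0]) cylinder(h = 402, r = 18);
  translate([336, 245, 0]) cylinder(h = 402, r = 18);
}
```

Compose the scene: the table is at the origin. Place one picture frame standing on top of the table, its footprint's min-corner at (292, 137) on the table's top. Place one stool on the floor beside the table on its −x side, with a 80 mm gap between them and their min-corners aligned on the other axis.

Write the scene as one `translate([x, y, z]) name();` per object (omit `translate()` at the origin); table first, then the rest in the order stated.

table();
translate([292, 137, 773]) picture_frame();
translate([-434, 0, 0]) stool();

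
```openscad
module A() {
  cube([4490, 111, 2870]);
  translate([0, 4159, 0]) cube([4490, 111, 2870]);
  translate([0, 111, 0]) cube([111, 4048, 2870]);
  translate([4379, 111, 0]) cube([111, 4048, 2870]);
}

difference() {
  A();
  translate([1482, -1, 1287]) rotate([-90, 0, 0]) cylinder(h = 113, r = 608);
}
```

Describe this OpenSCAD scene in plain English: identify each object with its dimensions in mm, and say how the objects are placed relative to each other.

A is the wall frame of a small rectangular building: four walls, each 2870 mm tall and 111 mm thick, enclosing a footprint 4490 mm (x) by 4270 mm (y) outside-to-outside, with no floor or roof. The front and back walls (the −y and +y sides) span the full width; the two side walls fit between them.

The house frame has a circular hole of radius 608 mm through its front wall, centred at (x = 1482, z = 1287).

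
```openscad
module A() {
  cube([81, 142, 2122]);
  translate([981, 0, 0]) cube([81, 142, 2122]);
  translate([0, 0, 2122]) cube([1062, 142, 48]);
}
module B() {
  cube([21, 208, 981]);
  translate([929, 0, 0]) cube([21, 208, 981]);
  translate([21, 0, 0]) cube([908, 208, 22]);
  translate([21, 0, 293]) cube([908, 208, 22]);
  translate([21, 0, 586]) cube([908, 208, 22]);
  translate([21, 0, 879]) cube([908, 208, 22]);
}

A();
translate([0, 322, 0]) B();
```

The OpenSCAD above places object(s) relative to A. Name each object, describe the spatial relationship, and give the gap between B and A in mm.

A is a door frame. B is a bookshelf. The bookshelf is on the floor beside the door frame on its +y side. The gap between the bookshelf and the door frame is 180 mm.

The bookshelf's nearest face is 180 mm from the door frame's +y face.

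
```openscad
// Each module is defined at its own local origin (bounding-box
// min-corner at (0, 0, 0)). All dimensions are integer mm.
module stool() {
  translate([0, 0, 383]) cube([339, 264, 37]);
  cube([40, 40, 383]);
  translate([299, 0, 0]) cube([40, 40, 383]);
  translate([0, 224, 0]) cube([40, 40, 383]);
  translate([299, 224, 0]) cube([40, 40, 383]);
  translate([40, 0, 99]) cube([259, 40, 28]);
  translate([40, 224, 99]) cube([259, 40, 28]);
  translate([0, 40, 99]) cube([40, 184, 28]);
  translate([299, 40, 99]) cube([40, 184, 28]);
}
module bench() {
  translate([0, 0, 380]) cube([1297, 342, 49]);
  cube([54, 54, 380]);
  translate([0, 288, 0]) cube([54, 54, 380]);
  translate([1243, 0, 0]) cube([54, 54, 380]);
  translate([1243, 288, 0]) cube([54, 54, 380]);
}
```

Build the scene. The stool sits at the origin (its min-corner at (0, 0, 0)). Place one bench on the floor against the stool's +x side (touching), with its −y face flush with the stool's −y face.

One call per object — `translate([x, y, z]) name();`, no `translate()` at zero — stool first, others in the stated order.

stool();
translate([339, 0, 0]) bench();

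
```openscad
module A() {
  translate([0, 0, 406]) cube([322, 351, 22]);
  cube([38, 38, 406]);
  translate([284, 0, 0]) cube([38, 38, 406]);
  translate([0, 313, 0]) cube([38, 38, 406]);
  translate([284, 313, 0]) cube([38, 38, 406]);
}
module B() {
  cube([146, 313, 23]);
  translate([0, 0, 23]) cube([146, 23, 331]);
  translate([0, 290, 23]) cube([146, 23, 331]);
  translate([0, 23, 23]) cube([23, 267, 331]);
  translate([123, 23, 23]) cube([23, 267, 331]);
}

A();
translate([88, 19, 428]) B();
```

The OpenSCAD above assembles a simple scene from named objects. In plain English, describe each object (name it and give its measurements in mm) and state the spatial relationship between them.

A is a simple wooden stool: a rectangular seat 322 mm (x) by 351 mm (y), 22 mm thick, top face at z = 428 mm, on four square legs, each 38×38 mm in cross-section. The legs rest on z = 0, each flush with a corner of the seat.

B is an open-topped rectangular box: outside dimensions 146×313×354 mm, with a uniform wall and base thickness of 23 mm. The base is a full 146×313 slab on the floor; four walls sit on top of the base. The front and back walls (the −y and +y sides) span the full width; the two side walls fit between them.

The open box is on top of the stool, centred.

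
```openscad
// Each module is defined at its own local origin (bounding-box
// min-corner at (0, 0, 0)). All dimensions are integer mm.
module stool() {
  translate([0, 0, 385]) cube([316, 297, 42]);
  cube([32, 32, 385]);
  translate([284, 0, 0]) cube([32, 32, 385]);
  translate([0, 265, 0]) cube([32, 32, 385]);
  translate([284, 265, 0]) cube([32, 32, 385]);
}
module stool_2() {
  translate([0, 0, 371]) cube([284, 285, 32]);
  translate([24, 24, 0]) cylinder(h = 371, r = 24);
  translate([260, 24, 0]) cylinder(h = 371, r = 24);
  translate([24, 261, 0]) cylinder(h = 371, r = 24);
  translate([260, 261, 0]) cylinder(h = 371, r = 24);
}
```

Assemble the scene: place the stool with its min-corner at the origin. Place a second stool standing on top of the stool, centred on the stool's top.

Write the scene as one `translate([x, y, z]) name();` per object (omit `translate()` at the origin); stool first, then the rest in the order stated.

stool();
translate([16, 6, 427]) stool_2();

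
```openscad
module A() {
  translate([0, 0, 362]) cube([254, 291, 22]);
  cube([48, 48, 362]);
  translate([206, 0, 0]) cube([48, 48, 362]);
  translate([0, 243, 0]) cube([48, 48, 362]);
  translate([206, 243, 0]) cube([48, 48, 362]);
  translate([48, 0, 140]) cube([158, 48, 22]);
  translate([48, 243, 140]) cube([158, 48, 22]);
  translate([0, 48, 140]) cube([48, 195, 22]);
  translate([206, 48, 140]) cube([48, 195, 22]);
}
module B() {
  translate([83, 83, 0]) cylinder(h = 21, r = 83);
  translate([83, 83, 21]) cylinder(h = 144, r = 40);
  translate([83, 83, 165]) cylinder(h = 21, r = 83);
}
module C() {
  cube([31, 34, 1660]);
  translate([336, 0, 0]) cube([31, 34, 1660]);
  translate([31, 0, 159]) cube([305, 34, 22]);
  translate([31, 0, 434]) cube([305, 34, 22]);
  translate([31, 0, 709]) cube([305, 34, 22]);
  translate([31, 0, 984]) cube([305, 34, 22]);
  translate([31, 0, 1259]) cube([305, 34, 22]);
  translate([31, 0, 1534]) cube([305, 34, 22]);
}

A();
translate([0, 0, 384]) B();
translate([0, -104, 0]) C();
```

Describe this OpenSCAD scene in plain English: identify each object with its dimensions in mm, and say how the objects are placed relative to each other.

A is a four-legged stool. The seat is a 254×291×22 mm slab whose top surface is at z = 384 mm; four square legs, each 48×48 mm in cross-section, run from the floor (z = 0) to the underside of the seat, each flush with a corner of the seat. Four stretchers, 48 mm wide and 22 mm tall, connect adjacent legs with their undersides at z = 140 mm, each running between the inner faces of the legs it joins and aligned with the legs' outer faces on the other axis.

B is a spool: two coaxial disc flanges of radius 83 mm and thickness 21 mm, joined by a core cylinder of radius 40 mm and height 144 mm. The lower flange rests on z = 0 and the three cylinders share a vertical axis.

C is a straight ladder. Two 31×34 mm vertical rails, 1660 mm tall, stand 367 mm apart (outside-to-outside) with their front faces coplanar on the −y side. 6 rungs, each 34 mm deep and 22 mm tall, span between the inner faces of the rails, front faces flush with the rails. The lowest rung's underside is at z = 159 mm and rungs are spaced 275 mm apart (underside to underside).

The spool is on top of the stool. The ladder is on the floor beside the stool on its −y side.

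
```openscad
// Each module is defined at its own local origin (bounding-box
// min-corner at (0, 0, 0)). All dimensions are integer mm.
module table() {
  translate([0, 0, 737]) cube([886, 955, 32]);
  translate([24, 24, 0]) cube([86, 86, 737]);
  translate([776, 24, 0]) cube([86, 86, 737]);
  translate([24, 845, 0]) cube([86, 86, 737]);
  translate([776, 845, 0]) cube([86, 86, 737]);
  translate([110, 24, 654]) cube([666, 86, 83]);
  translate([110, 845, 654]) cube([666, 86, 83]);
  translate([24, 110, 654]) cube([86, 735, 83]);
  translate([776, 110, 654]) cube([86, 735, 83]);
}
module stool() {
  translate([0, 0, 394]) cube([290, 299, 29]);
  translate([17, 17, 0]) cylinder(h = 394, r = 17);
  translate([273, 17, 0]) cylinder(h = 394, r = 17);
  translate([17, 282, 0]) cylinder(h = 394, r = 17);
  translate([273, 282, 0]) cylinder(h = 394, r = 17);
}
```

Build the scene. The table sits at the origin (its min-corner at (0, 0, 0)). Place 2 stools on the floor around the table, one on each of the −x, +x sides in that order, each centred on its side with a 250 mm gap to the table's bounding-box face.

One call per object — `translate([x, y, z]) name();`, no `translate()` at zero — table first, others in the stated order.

table();
translate([-540, 328, 0]) stool();
translate([1136, 328, 0]) stool();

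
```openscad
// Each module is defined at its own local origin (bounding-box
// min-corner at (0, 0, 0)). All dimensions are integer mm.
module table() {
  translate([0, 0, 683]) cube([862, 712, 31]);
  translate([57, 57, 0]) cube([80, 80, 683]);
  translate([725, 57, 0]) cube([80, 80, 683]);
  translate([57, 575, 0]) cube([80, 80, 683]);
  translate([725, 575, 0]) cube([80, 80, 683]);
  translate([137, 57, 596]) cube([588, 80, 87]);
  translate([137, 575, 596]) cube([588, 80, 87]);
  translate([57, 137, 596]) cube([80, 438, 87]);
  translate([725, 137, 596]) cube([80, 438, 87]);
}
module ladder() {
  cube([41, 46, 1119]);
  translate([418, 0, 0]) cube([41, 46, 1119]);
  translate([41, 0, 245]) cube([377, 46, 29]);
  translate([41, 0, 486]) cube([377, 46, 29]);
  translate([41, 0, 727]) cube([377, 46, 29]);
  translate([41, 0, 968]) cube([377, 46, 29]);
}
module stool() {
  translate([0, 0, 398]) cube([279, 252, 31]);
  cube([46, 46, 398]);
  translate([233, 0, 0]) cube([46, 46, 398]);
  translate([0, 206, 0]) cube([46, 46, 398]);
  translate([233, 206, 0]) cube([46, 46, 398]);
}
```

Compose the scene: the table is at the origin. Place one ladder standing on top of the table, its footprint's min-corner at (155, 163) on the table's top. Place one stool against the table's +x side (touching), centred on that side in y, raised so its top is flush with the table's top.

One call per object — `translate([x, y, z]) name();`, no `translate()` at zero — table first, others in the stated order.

table();
translate([155, 163, 714]) ladder();
translate([862, 230, 285]) stool();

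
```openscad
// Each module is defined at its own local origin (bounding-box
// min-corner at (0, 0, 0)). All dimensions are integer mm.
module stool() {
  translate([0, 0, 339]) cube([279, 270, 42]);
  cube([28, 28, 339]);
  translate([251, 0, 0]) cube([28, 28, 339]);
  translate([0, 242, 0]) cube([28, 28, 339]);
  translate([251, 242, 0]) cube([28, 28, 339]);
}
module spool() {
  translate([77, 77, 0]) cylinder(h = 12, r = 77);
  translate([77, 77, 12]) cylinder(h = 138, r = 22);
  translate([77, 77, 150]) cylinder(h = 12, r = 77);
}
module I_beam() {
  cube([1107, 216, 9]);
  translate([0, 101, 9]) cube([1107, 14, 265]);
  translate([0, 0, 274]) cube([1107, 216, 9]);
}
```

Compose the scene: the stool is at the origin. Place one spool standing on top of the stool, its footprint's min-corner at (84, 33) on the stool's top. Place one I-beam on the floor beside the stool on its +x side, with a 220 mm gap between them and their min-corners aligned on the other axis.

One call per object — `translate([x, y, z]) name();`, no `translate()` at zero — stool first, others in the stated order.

stool();
translate([84, 33, 381]) spool();
translate([499, 0, 0]) I_beam();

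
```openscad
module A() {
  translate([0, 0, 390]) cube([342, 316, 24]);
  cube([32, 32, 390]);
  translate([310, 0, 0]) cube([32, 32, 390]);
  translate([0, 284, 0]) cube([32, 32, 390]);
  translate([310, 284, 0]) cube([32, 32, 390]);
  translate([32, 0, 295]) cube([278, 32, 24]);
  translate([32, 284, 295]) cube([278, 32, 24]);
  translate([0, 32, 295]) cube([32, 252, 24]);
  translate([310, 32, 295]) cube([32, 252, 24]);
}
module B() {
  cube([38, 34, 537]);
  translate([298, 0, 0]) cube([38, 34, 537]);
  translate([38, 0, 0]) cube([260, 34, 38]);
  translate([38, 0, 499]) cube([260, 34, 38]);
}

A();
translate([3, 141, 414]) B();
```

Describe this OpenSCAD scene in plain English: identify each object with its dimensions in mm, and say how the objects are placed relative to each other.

A is a four-legged stool. The seat is 342×316 mm, 24 mm thick, top at z = 414 mm. It stands on four square legs, each 32×32 mm in cross-section, from z = 0 to the seat underside, each flush with a corner of the seat. Four stretchers, 32 mm wide and 24 mm tall, connect adjacent legs with their undersides at z = 295 mm, each running between the inner faces of the legs it joins and aligned with the legs' outer faces on the other axis.

B is a rectangular picture frame lying in the x–z plane (depth along y). The opening is 260 mm wide (x) by 461 mm tall (z), surrounded by a border 38 mm wide on all four sides. The frame is 34 mm deep and is made of two full-height vertical stiles with two horizontal rails fitted between them.

The picture frame is on top of the stool, centred.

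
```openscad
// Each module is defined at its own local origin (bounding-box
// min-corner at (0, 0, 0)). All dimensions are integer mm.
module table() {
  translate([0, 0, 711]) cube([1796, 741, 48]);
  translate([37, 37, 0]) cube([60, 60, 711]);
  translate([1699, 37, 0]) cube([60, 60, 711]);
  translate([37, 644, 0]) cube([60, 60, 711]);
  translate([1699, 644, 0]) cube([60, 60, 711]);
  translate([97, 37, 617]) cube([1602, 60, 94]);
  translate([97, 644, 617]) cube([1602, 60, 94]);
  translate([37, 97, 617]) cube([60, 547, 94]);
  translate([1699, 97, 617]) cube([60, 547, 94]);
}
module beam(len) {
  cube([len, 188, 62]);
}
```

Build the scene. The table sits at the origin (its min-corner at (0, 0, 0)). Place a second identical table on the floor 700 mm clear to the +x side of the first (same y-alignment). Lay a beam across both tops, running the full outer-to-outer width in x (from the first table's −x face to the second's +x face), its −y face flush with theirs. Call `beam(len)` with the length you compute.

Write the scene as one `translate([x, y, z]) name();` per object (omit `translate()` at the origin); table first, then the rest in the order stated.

table();
translate([2496, 0, 0]) table();
translate([0, 0, 759]) beam(4292);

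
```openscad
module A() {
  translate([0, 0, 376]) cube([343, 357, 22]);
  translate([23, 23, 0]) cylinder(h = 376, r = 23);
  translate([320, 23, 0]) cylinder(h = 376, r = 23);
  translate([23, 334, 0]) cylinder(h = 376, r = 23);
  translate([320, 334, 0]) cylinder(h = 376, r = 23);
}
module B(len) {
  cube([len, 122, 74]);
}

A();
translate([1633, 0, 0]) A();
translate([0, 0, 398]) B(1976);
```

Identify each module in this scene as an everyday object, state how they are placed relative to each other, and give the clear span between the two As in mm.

A is a stool. B is a beam. A beam spans the tops of two stools. The clear span between the two stools is 1290 mm.

Second stool starts at x = 1633; first ends at x = 343; clear span = 1633 − 343 = 1290 mm.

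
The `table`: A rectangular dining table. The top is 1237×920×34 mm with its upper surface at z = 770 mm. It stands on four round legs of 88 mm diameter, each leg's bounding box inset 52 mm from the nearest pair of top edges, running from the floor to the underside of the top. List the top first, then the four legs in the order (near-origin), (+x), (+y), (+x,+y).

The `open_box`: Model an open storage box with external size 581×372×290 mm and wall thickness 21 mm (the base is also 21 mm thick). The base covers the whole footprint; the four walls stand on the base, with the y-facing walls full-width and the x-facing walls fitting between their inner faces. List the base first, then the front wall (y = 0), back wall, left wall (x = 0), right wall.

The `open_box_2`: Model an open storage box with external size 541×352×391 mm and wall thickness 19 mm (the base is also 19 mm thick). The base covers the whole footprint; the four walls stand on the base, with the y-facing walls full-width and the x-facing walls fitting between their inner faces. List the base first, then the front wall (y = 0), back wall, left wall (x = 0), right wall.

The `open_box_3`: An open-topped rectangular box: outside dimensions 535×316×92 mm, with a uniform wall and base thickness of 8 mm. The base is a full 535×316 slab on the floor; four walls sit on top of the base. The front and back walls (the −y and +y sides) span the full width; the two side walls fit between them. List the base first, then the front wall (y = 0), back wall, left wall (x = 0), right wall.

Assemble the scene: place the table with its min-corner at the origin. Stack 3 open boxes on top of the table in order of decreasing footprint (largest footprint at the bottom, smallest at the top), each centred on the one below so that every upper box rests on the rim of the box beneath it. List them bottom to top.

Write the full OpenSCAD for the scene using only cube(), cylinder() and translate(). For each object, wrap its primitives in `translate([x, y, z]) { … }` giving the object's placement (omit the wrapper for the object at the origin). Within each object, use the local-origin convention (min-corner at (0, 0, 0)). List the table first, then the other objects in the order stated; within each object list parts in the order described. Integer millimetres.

translate([0, 0, 736]) cube([1237, 920, 34]);
translate([96, 96, 0]) cylinder(h = 736, r = 44);
translate([1141, 96, 0]) cylinder(h = 736, r = 44);
translate([96, 824, 0]) cylinder(h = 736, r = 44);
translate([1141, 824, 0]) cylinder(h = 736, r = 44);
translate([328, 274, 770]) {
  cube([581, 372, 21]);
  translate([0, 0, 21]) cube([581, 21, 269]);
  translate([0, 351, 21]) cube([581, 21, 269]);
  translate([0, 21, 21]) cube([21, 330, 269]);
  translate([560, 21, 21]) cube([21, 330, 269]);
}
translate([348, 284, 1060]) {
  cube([541, 352, 19]);
  translate([0, 0, 19]) cube([541, 19, 372]);
  translate([0, 333, 19]) cube([541, 19, 372]);
  translate([0, 19, 19]) cube([19, 314, 372]);
  translate([522, 19, 19]) cube([19, 314, 372]);
}
translate([351, 302, 1451]) {
  cube([535, 316, 8]);
  translate([0, 0, 8]) cube([535, 8, 84]);
  translate([0, 308, 8]) cube([535, 8, 84]);
  translate([0, 8, 8]) cube([8, 300, 84]);
  translate([527, 8, 8]) cube([8, 300, 84]);
}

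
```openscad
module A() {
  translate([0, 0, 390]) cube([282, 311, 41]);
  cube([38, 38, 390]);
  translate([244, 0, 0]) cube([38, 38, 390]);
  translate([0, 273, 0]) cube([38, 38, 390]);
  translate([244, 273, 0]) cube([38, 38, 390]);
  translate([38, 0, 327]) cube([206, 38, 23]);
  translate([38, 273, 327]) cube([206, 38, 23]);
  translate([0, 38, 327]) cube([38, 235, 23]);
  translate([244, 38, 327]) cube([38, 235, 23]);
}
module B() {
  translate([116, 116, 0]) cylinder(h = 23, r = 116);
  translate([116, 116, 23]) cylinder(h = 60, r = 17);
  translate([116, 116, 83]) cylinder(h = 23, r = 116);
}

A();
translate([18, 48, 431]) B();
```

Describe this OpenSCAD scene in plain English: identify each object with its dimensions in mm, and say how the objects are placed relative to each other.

A is a four-legged stool. The seat is 282×311 mm, 41 mm thick, top at z = 431 mm. It stands on four square legs, each 38×38 mm in cross-section, from z = 0 to the seat underside, each flush with a corner of the seat. Four stretchers, 38 mm wide and 23 mm tall, connect adjacent legs with their undersides at z = 327 mm, each running between the inner faces of the legs it joins and aligned with the legs' outer faces on the other axis.

B is a spool: two coaxial disc flanges of radius 116 mm and thickness 23 mm, joined by a core cylinder of radius 17 mm and height 60 mm. The lower flange rests on z = 0 and the three cylinders share a vertical axis.

The spool is on top of the stool.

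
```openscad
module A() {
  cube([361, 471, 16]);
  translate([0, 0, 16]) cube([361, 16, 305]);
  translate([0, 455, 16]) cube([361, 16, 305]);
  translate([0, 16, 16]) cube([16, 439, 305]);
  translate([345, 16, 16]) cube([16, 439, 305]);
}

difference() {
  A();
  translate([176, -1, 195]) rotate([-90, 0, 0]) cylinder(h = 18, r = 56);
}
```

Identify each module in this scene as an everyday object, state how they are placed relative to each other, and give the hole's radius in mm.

The subtracted cylinder has r = 56 mm.

A is an open box. The open box has a circular hole through its front wall. The hole's radius is 56 mm.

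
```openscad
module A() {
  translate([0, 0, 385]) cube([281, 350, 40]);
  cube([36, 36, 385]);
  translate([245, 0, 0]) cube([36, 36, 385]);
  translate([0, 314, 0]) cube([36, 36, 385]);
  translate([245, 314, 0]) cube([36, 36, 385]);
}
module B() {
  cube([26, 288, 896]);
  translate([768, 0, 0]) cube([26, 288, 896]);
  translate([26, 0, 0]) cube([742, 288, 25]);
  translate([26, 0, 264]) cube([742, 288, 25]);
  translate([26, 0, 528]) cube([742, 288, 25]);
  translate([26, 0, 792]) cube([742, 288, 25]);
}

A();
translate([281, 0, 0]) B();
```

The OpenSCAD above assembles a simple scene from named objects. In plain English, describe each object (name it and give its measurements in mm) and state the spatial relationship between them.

A is a simple wooden stool: a rectangular seat 281 mm (x) by 350 mm (y), 40 mm thick, top face at z = 425 mm, on four square legs, each 36×36 mm in cross-section. The legs rest on z = 0, each flush with a corner of the seat.

B is a bookshelf 794 mm wide overall, 288 mm deep and 896 mm tall. The two sides are 26 mm thick vertical panels. 4 horizontal shelves of 25 mm thickness span between the inner faces of the sides; the lowest shelf sits on the floor and shelves are stacked with a clear vertical gap of 239 mm between each pair.

The bookshelf is against the stool's +x side, with their −y faces flush.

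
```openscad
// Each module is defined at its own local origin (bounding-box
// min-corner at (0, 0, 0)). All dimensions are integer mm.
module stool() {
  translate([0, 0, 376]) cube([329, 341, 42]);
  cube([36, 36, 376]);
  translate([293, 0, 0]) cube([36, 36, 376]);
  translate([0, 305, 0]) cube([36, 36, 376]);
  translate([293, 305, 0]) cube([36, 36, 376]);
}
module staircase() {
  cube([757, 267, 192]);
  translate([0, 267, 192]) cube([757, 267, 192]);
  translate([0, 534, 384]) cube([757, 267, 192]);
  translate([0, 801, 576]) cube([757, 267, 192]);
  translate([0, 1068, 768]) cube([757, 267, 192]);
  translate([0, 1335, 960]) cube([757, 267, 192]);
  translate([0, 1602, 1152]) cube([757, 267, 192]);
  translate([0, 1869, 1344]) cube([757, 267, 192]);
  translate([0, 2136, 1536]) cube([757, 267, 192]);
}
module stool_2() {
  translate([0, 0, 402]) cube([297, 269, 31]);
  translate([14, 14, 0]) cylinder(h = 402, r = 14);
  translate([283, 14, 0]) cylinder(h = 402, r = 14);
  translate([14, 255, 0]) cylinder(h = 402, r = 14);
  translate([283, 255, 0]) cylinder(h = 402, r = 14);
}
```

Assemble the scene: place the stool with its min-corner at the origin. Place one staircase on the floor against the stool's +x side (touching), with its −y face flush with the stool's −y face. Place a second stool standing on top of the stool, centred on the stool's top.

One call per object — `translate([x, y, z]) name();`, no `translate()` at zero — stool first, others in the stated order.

stool();
translate([329, 0, 0]) staircase();
translate([16, 36, 418]) stool_2();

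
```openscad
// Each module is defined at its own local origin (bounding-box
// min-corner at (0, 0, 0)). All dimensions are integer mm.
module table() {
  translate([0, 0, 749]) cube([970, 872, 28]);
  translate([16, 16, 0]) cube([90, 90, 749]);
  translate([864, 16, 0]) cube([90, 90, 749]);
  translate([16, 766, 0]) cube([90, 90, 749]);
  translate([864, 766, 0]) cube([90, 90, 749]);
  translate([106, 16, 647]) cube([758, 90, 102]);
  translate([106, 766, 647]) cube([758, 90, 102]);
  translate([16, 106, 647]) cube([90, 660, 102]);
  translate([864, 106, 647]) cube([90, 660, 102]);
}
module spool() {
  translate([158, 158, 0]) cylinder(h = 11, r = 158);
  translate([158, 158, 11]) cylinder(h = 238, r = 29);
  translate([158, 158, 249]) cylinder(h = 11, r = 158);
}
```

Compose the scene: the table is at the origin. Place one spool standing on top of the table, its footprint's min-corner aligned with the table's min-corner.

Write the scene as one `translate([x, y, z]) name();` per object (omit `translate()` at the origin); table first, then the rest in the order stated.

table();
translate([0, 0, 777]) spool();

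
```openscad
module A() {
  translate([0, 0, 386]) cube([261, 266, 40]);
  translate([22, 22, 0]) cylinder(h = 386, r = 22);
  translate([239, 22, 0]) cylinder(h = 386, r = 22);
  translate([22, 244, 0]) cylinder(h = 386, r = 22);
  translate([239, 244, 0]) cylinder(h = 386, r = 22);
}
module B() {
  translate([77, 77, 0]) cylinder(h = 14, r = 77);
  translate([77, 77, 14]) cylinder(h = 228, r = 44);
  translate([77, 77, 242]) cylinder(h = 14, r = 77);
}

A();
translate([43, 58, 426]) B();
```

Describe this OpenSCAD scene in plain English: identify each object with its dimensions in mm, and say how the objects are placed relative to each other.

A is a simple wooden stool: a rectangular seat 261 mm (x) by 266 mm (y), 40 mm thick, top face at z = 426 mm, on four round legs, each 44 mm in diameter. The legs rest on z = 0, each leg's axis is inset half a diameter from the nearest pair of seat edges (so the leg's bounding box is flush with the corner).

B is a spool: two coaxial disc flanges of radius 77 mm and thickness 14 mm, joined by a core cylinder of radius 44 mm and height 228 mm. The lower flange rests on z = 0 and the three cylinders share a vertical axis.

The spool is on top of the stool.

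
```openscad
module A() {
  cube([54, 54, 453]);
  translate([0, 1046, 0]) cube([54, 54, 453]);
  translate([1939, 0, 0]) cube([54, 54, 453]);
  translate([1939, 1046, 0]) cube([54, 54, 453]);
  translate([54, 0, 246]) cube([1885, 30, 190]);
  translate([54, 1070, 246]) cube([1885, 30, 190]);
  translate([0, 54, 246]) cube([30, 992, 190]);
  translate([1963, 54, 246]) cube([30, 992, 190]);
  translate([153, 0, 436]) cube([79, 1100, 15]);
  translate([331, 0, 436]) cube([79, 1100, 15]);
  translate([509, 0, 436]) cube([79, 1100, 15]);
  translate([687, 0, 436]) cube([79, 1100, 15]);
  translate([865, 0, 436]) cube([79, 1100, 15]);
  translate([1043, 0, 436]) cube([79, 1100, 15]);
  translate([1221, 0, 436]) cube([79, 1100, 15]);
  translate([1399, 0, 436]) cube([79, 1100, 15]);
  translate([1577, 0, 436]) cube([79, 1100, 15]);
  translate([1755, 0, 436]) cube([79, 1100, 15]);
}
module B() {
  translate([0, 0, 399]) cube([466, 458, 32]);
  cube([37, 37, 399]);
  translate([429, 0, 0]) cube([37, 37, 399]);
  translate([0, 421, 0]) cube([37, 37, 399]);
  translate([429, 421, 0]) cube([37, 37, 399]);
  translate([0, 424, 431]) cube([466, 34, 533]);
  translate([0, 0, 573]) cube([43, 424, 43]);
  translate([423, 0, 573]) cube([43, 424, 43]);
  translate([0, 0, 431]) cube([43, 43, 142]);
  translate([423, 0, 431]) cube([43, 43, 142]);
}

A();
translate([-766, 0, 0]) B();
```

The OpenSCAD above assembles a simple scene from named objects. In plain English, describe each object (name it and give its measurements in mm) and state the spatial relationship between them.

A is a bed frame 1993 mm long (x) by 1100 mm wide (y). Four 54×54 mm corner posts, 453 mm tall, at the corners of the footprint. Four rails of 30 mm thickness and 190 mm height run between adjacent posts with their undersides at z = 246 mm, their outer faces flush with the outside of the frame (the two x-running rails run between the posts' inner faces; the two y-running rails run between the posts' inner faces). 10 slats, each 79 mm wide (x) and 15 mm thick, lie across the top of the two x-running rails, running the full 1100 mm width of the frame in y; the slats are evenly spaced along x between the inner faces of the end posts with equal gaps (rounded down to the nearest mm) at the −x end and between each pair — any rounding remainder accumulates at the +x end.

B is a chair: 466×458 mm seat, 32 mm thick, top at z = 431 mm, on four 37 mm square corner legs flush with the seat edges. A 34 mm thick backrest slab spans the full seat width, extending 533 mm above the seat top, its back face flush with the seat's +y edge. Two armrests of 43×43 mm section run along each side from the seat's front edge to the front of the backrest, top faces 185 mm above the seat top and outer faces flush with the seat's x-edges; a 43×43 mm post under the front of each armrest stands on the seat at the front corner.

The chair is on the floor beside the bed frame on its −x side.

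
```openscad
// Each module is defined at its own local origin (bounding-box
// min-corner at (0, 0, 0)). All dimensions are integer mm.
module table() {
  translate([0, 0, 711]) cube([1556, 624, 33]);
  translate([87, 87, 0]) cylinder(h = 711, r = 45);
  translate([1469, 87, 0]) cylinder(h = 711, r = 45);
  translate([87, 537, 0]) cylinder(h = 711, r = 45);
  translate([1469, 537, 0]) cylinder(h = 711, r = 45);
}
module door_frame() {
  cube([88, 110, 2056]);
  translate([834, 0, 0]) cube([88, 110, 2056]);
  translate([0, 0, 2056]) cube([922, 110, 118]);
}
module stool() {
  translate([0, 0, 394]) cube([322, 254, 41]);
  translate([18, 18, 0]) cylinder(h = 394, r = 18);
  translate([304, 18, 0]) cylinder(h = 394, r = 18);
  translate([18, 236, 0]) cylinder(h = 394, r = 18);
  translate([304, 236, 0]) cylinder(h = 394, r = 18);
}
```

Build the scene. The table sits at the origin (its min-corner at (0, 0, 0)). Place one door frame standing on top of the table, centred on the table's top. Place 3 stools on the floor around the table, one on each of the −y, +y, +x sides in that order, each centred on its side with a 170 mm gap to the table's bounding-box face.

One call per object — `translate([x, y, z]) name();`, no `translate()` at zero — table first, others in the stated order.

table();
translate([317, 257, 744]) door_frame();
translate([617, -424, 0]) stool();
translate([617, 794, 0]) stool();
translate([1726, 185, 0]) stool();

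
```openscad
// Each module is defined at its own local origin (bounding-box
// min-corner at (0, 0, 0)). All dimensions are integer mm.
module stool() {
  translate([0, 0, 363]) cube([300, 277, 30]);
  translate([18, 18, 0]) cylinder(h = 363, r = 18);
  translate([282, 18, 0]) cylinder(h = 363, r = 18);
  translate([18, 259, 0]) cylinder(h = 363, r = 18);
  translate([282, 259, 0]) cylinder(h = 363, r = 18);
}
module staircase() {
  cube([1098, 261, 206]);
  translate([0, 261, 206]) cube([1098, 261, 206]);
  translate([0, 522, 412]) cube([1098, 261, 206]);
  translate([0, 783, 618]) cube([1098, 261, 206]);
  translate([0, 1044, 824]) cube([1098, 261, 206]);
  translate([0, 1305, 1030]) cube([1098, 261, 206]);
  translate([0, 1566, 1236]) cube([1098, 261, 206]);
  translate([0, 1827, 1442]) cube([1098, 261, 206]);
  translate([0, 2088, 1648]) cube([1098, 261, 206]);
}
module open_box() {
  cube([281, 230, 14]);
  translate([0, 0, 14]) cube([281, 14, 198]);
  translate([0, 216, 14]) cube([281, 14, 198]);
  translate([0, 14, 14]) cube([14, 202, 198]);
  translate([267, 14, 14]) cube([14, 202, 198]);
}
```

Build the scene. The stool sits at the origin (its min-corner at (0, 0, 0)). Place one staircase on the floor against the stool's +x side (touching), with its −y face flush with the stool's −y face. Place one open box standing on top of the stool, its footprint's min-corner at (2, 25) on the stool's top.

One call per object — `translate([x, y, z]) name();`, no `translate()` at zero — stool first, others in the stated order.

stool();
translate([300, 0, 0]) staircase();
translate([2, 25, 393]) open_box();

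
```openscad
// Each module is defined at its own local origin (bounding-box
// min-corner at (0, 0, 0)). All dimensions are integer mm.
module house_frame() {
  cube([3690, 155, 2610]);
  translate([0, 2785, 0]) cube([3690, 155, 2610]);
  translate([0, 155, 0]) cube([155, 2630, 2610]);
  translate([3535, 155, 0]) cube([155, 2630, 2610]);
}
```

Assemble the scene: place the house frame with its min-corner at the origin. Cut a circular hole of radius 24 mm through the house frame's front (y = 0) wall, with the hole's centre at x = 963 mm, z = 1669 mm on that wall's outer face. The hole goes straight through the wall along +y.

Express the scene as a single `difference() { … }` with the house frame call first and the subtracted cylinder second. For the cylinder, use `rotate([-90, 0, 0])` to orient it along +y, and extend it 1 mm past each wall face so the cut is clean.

difference() {
  house_frame();
  translate([963, -1, 1669]) rotate([-90, 0, 0]) cylinder(h = 157, r = 24);
}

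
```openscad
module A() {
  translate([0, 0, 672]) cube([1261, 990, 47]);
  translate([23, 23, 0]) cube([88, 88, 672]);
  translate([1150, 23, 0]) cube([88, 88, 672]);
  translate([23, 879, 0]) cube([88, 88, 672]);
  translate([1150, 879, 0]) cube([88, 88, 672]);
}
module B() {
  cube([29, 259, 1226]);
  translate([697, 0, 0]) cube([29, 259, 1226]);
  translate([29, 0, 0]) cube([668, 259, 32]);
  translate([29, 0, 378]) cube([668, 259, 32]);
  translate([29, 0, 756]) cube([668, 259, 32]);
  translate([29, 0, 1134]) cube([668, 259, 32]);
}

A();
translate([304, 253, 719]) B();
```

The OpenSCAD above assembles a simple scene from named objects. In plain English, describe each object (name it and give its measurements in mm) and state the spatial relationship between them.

A is a rectangular dining table. The top is 1261×990×47 mm with its upper surface at z = 719 mm. It stands on four 88×88 mm square legs, each inset 23 mm from the nearest pair of top edges, running from the floor to the underside of the top.

B is a bookshelf 726 mm wide overall, 259 mm deep and 1226 mm tall. The two sides are 29 mm thick vertical panels. 4 horizontal shelves of 32 mm thickness span between the inner faces of the sides; the lowest shelf sits on the floor and shelves are stacked with a clear vertical gap of 346 mm between each pair.

The bookshelf is on top of the table.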